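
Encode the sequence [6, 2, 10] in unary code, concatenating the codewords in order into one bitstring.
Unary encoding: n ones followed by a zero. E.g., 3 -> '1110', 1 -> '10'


Encode each number as n ones followed by a terminating 0:
  6 -> 1111110 (7 bits)
  2 -> 110 (3 bits)
  10 -> 11111111110 (11 bits)
Total length = 7 + 3 + 11 = 21 bits.

Unary([6, 2, 10]) = 111111011011111111110 (21 bits)


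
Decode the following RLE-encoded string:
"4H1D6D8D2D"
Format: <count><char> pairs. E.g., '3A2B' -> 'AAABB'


Expanding each <count><char> pair:
  4H -> 'HHHH'
  1D -> 'D'
  6D -> 'DDDDDD'
  8D -> 'DDDDDDDD'
  2D -> 'DD'

Decoded = HHHHDDDDDDDDDDDDDDDDD


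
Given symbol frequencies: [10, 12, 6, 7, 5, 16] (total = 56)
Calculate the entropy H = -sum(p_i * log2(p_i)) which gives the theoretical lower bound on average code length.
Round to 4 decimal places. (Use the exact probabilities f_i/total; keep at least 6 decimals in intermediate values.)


Per-symbol terms -p_i * log2(p_i) with p_i = f_i/56:
  p = 10/56 = 0.178571: log2(p) = -2.485427, -p*log2(p) = 0.443826
  p = 12/56 = 0.214286: log2(p) = -2.222392, -p*log2(p) = 0.476227
  p = 6/56 = 0.107143: log2(p) = -3.222392, -p*log2(p) = 0.345256
  p = 7/56 = 0.125000: log2(p) = -3.000000, -p*log2(p) = 0.375000
  p = 5/56 = 0.089286: log2(p) = -3.485427, -p*log2(p) = 0.311199
  p = 16/56 = 0.285714: log2(p) = -1.807355, -p*log2(p) = 0.516387
H = 0.443826 + 0.476227 + 0.345256 + 0.375000 + 0.311199 + 0.516387 = 2.467895

H = 2.4679 bits/symbol


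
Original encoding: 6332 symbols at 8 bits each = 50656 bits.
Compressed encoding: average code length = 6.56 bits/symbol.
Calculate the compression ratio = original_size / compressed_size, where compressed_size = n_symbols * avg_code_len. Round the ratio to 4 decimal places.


original_size = n_symbols * orig_bits = 6332 * 8 = 50656 bits
compressed_size = n_symbols * avg_code_len = 6332 * 6.56 = 41537.92 bits
ratio = original_size / compressed_size = 50656 / 41537.92 = 1.2195

Compression ratio = 1.2195


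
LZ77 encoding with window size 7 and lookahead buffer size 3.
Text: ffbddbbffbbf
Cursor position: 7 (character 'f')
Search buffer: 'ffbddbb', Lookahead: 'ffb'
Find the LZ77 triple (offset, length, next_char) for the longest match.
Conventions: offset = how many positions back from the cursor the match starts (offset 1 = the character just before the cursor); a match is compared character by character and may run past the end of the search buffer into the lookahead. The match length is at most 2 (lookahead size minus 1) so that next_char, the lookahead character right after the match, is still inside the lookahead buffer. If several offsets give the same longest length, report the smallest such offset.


Try each offset into the search buffer:
  offset=1 (pos 6, char 'b'): match length 0
  offset=2 (pos 5, char 'b'): match length 0
  offset=3 (pos 4, char 'd'): match length 0
  offset=4 (pos 3, char 'd'): match length 0
  offset=5 (pos 2, char 'b'): match length 0
  offset=6 (pos 1, char 'f'): match length 1
  offset=7 (pos 0, char 'f'): match length 2
Longest match has length 2 at offset 7.
next_char = character at position 7 + 2 = 9 -> 'b'

Best match: offset=7, length=2 (matching 'ff' starting at position 0)
LZ77 triple: (7, 2, 'b')


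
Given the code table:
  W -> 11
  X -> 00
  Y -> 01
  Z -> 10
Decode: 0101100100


Decoding:
01 -> Y
01 -> Y
10 -> Z
01 -> Y
00 -> X


Result: YYZYX


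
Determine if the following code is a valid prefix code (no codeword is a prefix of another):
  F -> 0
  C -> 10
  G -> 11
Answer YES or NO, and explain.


Checking each pair (does one codeword prefix another?):
  F='0' vs C='10': no prefix
  F='0' vs G='11': no prefix
  C='10' vs F='0': no prefix
  C='10' vs G='11': no prefix
  G='11' vs F='0': no prefix
  G='11' vs C='10': no prefix
No violation found over all pairs.

YES -- this is a valid prefix code. No codeword is a prefix of any other codeword.


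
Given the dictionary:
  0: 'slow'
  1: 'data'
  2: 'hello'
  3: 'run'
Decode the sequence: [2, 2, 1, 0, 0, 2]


Look up each index in the dictionary:
  2 -> 'hello'
  2 -> 'hello'
  1 -> 'data'
  0 -> 'slow'
  0 -> 'slow'
  2 -> 'hello'

Decoded: "hello hello data slow slow hello"


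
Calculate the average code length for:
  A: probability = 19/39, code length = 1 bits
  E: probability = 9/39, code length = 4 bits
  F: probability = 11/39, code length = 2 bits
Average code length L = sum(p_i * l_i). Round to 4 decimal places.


Weighted contributions p_i * l_i:
  A: (19/39) * 1 = 19/39
  E: (9/39) * 4 = 36/39
  F: (11/39) * 2 = 22/39
Sum = (19 + 36 + 22)/39 = 77/39

L = 77/39 = 1.9744 bits/symbol


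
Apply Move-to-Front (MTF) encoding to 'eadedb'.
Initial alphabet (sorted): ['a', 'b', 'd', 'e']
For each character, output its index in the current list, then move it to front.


MTF encoding:
'e': index 3 in ['a', 'b', 'd', 'e'] -> ['e', 'a', 'b', 'd']
'a': index 1 in ['e', 'a', 'b', 'd'] -> ['a', 'e', 'b', 'd']
'd': index 3 in ['a', 'e', 'b', 'd'] -> ['d', 'a', 'e', 'b']
'e': index 2 in ['d', 'a', 'e', 'b'] -> ['e', 'd', 'a', 'b']
'd': index 1 in ['e', 'd', 'a', 'b'] -> ['d', 'e', 'a', 'b']
'b': index 3 in ['d', 'e', 'a', 'b'] -> ['b', 'd', 'e', 'a']


Output: [3, 1, 3, 2, 1, 3]


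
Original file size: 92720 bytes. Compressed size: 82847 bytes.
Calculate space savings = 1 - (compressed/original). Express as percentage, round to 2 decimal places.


ratio = compressed/original = 82847/92720 = 0.893518
savings = 1 - ratio = 1 - 0.893518 = 0.106482
as a percentage: 0.106482 * 100 = 10.65%

Space savings = 1 - 82847/92720 = 10.65%


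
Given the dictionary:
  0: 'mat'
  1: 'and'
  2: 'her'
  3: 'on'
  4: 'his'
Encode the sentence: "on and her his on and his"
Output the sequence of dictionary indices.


Look up each word in the dictionary:
  'on' -> 3
  'and' -> 1
  'her' -> 2
  'his' -> 4
  'on' -> 3
  'and' -> 1
  'his' -> 4

Encoded: [3, 1, 2, 4, 3, 1, 4]


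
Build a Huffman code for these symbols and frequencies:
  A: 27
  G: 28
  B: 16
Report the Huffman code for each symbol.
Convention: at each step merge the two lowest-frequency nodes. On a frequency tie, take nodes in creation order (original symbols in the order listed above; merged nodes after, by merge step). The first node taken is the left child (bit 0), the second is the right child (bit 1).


Huffman tree construction:
Step 1: Merge B(16) + A(27) = 43
Step 2: Merge G(28) + (B+A)(43) = 71
Read each symbol's code off the tree from the root (left child = 0, right child = 1).

Codes:
  A: 11 (length 2)
  G: 0 (length 1)
  B: 10 (length 2)
Average code length: 114/71 = 1.6056 bits/symbol


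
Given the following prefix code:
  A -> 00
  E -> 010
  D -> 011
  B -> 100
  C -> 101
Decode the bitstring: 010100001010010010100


Decoding step by step:
Bits 010 -> E
Bits 100 -> B
Bits 00 -> A
Bits 101 -> C
Bits 00 -> A
Bits 100 -> B
Bits 101 -> C
Bits 00 -> A


Decoded message: EBACABCA


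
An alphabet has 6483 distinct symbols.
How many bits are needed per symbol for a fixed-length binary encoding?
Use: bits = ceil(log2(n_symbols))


log2(6483) = 12.6624
Bracket: 2^12 = 4096 < 6483 <= 2^13 = 8192
So ceil(log2(6483)) = 13

bits = ceil(log2(6483)) = ceil(12.6624) = 13 bits


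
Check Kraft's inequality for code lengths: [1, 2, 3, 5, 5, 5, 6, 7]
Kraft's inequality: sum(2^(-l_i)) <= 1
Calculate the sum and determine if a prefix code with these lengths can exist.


Sum = 2^(-1) + 2^(-2) + 2^(-3) + 2^(-5) + 2^(-5) + 2^(-5) + 2^(-6) + 2^(-7)
    = 0.5 + 0.25 + 0.125 + 0.03125 + 0.03125 + 0.03125 + 0.015625 + 0.0078125
    = 127/128 = 0.9921875
Since 0.9921875 <= 1, Kraft's inequality IS satisfied.
A prefix code with these lengths CAN exist.

Kraft sum = 0.9921875. Satisfied.


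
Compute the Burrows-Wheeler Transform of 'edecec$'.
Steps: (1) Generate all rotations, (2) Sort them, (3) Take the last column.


Rotations (sorted):
  0: $edecec -> last char: c
  1: c$edece -> last char: e
  2: cec$ede -> last char: e
  3: decec$e -> last char: e
  4: ec$edec -> last char: c
  5: ecec$ed -> last char: d
  6: edecec$ -> last char: $


BWT = ceeecd$


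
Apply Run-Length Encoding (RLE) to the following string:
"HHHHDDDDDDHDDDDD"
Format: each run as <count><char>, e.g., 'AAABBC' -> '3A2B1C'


Scanning runs left to right:
  i=0: run of 'H' x 4 -> '4H'
  i=4: run of 'D' x 6 -> '6D'
  i=10: run of 'H' x 1 -> '1H'
  i=11: run of 'D' x 5 -> '5D'

RLE = 4H6D1H5D


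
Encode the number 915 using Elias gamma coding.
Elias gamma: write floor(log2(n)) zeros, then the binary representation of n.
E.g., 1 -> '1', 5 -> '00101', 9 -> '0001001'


num_bits = floor(log2(915)) + 1 = 10
leading_zeros = num_bits - 1 = 9
binary(915) = 1110010011

Elias gamma(915) = '000000000' + '1110010011' = 0000000001110010011 (19 bits)


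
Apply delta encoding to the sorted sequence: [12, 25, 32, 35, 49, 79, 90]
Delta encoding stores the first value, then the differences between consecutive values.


First value: 12
Deltas:
  25 - 12 = 13
  32 - 25 = 7
  35 - 32 = 3
  49 - 35 = 14
  79 - 49 = 30
  90 - 79 = 11


Delta encoded: [12, 13, 7, 3, 14, 30, 11]


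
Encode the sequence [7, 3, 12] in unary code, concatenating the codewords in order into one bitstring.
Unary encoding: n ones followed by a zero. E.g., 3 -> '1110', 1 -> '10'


Encode each number as n ones followed by a terminating 0:
  7 -> 11111110 (8 bits)
  3 -> 1110 (4 bits)
  12 -> 1111111111110 (13 bits)
Total length = 8 + 4 + 13 = 25 bits.

Unary([7, 3, 12]) = 1111111011101111111111110 (25 bits)


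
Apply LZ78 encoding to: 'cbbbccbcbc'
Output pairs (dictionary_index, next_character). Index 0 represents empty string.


LZ78 encoding steps:
Dictionary: {0: ''}
Step 1: w='' (idx 0), next='c' -> output (0, 'c'), add 'c' as idx 1
Step 2: w='' (idx 0), next='b' -> output (0, 'b'), add 'b' as idx 2
Step 3: w='b' (idx 2), next='b' -> output (2, 'b'), add 'bb' as idx 3
Step 4: w='c' (idx 1), next='c' -> output (1, 'c'), add 'cc' as idx 4
Step 5: w='b' (idx 2), next='c' -> output (2, 'c'), add 'bc' as idx 5
Step 6: w='bc' (idx 5), end of input -> output (5, '')


Encoded: [(0, 'c'), (0, 'b'), (2, 'b'), (1, 'c'), (2, 'c'), (5, '')]


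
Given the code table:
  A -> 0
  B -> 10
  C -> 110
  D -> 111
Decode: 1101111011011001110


Decoding:
110 -> C
111 -> D
10 -> B
110 -> C
110 -> C
0 -> A
111 -> D
0 -> A


Result: CDBCCADA


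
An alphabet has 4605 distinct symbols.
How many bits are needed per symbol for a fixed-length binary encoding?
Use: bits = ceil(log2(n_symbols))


log2(4605) = 12.169
Bracket: 2^12 = 4096 < 4605 <= 2^13 = 8192
So ceil(log2(4605)) = 13

bits = ceil(log2(4605)) = ceil(12.169) = 13 bits


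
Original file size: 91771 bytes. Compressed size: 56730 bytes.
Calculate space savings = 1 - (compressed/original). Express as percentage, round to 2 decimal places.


ratio = compressed/original = 56730/91771 = 0.618169
savings = 1 - ratio = 1 - 0.618169 = 0.381831
as a percentage: 0.381831 * 100 = 38.18%

Space savings = 1 - 56730/91771 = 38.18%


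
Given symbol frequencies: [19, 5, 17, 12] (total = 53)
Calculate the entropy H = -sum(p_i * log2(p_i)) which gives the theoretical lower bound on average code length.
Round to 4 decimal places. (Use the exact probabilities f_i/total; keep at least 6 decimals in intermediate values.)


Per-symbol terms -p_i * log2(p_i) with p_i = f_i/53:
  p = 19/53 = 0.358491: log2(p) = -1.479993, -p*log2(p) = 0.530564
  p = 5/53 = 0.094340: log2(p) = -3.405992, -p*log2(p) = 0.321320
  p = 17/53 = 0.320755: log2(p) = -1.640458, -p*log2(p) = 0.526185
  p = 12/53 = 0.226415: log2(p) = -2.142958, -p*log2(p) = 0.485198
H = 0.530564 + 0.321320 + 0.526185 + 0.485198 = 1.863267

H = 1.8633 bits/symbol


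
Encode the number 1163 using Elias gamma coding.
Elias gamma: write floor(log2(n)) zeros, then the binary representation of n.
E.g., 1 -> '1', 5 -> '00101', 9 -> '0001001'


num_bits = floor(log2(1163)) + 1 = 11
leading_zeros = num_bits - 1 = 10
binary(1163) = 10010001011

Elias gamma(1163) = '0000000000' + '10010001011' = 000000000010010001011 (21 bits)


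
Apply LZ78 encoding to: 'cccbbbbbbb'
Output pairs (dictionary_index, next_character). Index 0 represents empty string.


LZ78 encoding steps:
Dictionary: {0: ''}
Step 1: w='' (idx 0), next='c' -> output (0, 'c'), add 'c' as idx 1
Step 2: w='c' (idx 1), next='c' -> output (1, 'c'), add 'cc' as idx 2
Step 3: w='' (idx 0), next='b' -> output (0, 'b'), add 'b' as idx 3
Step 4: w='b' (idx 3), next='b' -> output (3, 'b'), add 'bb' as idx 4
Step 5: w='bb' (idx 4), next='b' -> output (4, 'b'), add 'bbb' as idx 5
Step 6: w='b' (idx 3), end of input -> output (3, '')


Encoded: [(0, 'c'), (1, 'c'), (0, 'b'), (3, 'b'), (4, 'b'), (3, '')]


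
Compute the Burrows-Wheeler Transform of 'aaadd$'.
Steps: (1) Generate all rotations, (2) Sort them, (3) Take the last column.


Rotations (sorted):
  0: $aaadd -> last char: d
  1: aaadd$ -> last char: $
  2: aadd$a -> last char: a
  3: add$aa -> last char: a
  4: d$aaad -> last char: d
  5: dd$aaa -> last char: a


BWT = d$aada


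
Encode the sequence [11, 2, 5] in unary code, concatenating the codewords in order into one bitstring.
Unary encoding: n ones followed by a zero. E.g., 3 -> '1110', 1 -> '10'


Encode each number as n ones followed by a terminating 0:
  11 -> 111111111110 (12 bits)
  2 -> 110 (3 bits)
  5 -> 111110 (6 bits)
Total length = 12 + 3 + 6 = 21 bits.

Unary([11, 2, 5]) = 111111111110110111110 (21 bits)


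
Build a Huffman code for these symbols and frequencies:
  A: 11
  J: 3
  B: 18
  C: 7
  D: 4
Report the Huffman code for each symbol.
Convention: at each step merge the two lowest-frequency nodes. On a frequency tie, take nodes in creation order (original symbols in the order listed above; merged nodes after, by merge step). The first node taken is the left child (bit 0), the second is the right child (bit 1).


Huffman tree construction:
Step 1: Merge J(3) + D(4) = 7
Step 2: Merge C(7) + (J+D)(7) = 14
Step 3: Merge A(11) + (C+(J+D))(14) = 25
Step 4: Merge B(18) + (A+(C+(J+D)))(25) = 43
Read each symbol's code off the tree from the root (left child = 0, right child = 1).

Codes:
  A: 10 (length 2)
  J: 1110 (length 4)
  B: 0 (length 1)
  C: 110 (length 3)
  D: 1111 (length 4)
Average code length: 89/43 = 2.0698 bits/symbol


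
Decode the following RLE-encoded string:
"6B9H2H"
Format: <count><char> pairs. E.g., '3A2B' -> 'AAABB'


Expanding each <count><char> pair:
  6B -> 'BBBBBB'
  9H -> 'HHHHHHHHH'
  2H -> 'HH'

Decoded = BBBBBBHHHHHHHHHHH


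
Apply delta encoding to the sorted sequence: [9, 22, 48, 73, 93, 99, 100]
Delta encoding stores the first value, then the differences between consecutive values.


First value: 9
Deltas:
  22 - 9 = 13
  48 - 22 = 26
  73 - 48 = 25
  93 - 73 = 20
  99 - 93 = 6
  100 - 99 = 1


Delta encoded: [9, 13, 26, 25, 20, 6, 1]


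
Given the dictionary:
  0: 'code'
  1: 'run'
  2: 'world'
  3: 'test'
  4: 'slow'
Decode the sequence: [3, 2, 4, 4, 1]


Look up each index in the dictionary:
  3 -> 'test'
  2 -> 'world'
  4 -> 'slow'
  4 -> 'slow'
  1 -> 'run'

Decoded: "test world slow slow run"


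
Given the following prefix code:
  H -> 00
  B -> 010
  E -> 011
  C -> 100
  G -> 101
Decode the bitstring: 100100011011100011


Decoding step by step:
Bits 100 -> C
Bits 100 -> C
Bits 011 -> E
Bits 011 -> E
Bits 100 -> C
Bits 011 -> E


Decoded message: CCEECE


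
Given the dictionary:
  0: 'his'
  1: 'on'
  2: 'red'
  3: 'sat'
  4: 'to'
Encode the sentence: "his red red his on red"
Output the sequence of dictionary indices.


Look up each word in the dictionary:
  'his' -> 0
  'red' -> 2
  'red' -> 2
  'his' -> 0
  'on' -> 1
  'red' -> 2

Encoded: [0, 2, 2, 0, 1, 2]


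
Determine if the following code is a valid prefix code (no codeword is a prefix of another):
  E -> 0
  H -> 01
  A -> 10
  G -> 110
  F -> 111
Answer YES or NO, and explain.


Checking each pair (does one codeword prefix another?):
  E='0' vs H='01': prefix -- VIOLATION

NO -- this is NOT a valid prefix code. E (0) is a prefix of H (01).


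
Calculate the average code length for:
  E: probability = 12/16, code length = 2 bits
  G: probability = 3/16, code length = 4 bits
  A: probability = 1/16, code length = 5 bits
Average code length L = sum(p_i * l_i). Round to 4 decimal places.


Weighted contributions p_i * l_i:
  E: (12/16) * 2 = 24/16
  G: (3/16) * 4 = 12/16
  A: (1/16) * 5 = 5/16
Sum = (24 + 12 + 5)/16 = 41/16

L = 41/16 = 2.5625 bits/symbol


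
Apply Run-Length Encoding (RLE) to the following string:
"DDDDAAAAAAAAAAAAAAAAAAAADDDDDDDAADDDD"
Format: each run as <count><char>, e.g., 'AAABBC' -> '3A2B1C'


Scanning runs left to right:
  i=0: run of 'D' x 4 -> '4D'
  i=4: run of 'A' x 20 -> '20A'
  i=24: run of 'D' x 7 -> '7D'
  i=31: run of 'A' x 2 -> '2A'
  i=33: run of 'D' x 4 -> '4D'

RLE = 4D20A7D2A4D


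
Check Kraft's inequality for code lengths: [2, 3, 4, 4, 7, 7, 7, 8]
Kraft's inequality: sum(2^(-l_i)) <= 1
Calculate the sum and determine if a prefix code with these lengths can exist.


Sum = 2^(-2) + 2^(-3) + 2^(-4) + 2^(-4) + 2^(-7) + 2^(-7) + 2^(-7) + 2^(-8)
    = 0.25 + 0.125 + 0.0625 + 0.0625 + 0.0078125 + 0.0078125 + 0.0078125 + 0.00390625
    = 135/256 = 0.52734375
Since 0.52734375 <= 1, Kraft's inequality IS satisfied.
A prefix code with these lengths CAN exist.

Kraft sum = 0.52734375. Satisfied.


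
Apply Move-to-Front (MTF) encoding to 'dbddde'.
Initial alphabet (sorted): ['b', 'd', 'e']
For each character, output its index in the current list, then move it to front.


MTF encoding:
'd': index 1 in ['b', 'd', 'e'] -> ['d', 'b', 'e']
'b': index 1 in ['d', 'b', 'e'] -> ['b', 'd', 'e']
'd': index 1 in ['b', 'd', 'e'] -> ['d', 'b', 'e']
'd': index 0 in ['d', 'b', 'e'] -> ['d', 'b', 'e']
'd': index 0 in ['d', 'b', 'e'] -> ['d', 'b', 'e']
'e': index 2 in ['d', 'b', 'e'] -> ['e', 'd', 'b']


Output: [1, 1, 1, 0, 0, 2]


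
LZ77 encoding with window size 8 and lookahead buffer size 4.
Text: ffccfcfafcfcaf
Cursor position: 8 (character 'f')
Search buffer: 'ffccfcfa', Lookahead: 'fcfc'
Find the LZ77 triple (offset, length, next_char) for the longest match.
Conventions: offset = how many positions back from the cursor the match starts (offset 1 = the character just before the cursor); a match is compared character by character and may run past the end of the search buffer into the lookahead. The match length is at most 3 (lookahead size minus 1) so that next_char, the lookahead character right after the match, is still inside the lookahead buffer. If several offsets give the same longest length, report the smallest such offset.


Try each offset into the search buffer:
  offset=1 (pos 7, char 'a'): match length 0
  offset=2 (pos 6, char 'f'): match length 1
  offset=3 (pos 5, char 'c'): match length 0
  offset=4 (pos 4, char 'f'): match length 3
  offset=5 (pos 3, char 'c'): match length 0
  offset=6 (pos 2, char 'c'): match length 0
  offset=7 (pos 1, char 'f'): match length 2
  offset=8 (pos 0, char 'f'): match length 1
Longest match has length 3 at offset 4.
next_char = character at position 8 + 3 = 11 -> 'c'

Best match: offset=4, length=3 (matching 'fcf' starting at position 4)
LZ77 triple: (4, 3, 'c')


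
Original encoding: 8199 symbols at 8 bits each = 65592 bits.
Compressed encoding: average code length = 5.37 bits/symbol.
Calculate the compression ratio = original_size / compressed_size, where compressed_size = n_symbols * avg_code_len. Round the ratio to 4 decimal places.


original_size = n_symbols * orig_bits = 8199 * 8 = 65592 bits
compressed_size = n_symbols * avg_code_len = 8199 * 5.37 = 44028.63 bits
ratio = original_size / compressed_size = 65592 / 44028.63 = 1.4898

Compression ratio = 1.4898


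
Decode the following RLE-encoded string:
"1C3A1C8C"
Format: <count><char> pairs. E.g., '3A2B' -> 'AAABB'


Expanding each <count><char> pair:
  1C -> 'C'
  3A -> 'AAA'
  1C -> 'C'
  8C -> 'CCCCCCCC'

Decoded = CAAACCCCCCCCC


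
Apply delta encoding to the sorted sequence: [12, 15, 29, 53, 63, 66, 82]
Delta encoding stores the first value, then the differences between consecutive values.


First value: 12
Deltas:
  15 - 12 = 3
  29 - 15 = 14
  53 - 29 = 24
  63 - 53 = 10
  66 - 63 = 3
  82 - 66 = 16


Delta encoded: [12, 3, 14, 24, 10, 3, 16]


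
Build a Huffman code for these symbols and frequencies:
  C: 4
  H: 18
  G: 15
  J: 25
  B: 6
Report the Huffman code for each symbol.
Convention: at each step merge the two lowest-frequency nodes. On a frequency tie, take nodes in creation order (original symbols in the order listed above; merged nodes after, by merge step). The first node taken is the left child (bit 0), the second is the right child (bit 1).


Huffman tree construction:
Step 1: Merge C(4) + B(6) = 10
Step 2: Merge (C+B)(10) + G(15) = 25
Step 3: Merge H(18) + J(25) = 43
Step 4: Merge ((C+B)+G)(25) + (H+J)(43) = 68
Read each symbol's code off the tree from the root (left child = 0, right child = 1).

Codes:
  C: 000 (length 3)
  H: 10 (length 2)
  G: 01 (length 2)
  J: 11 (length 2)
  B: 001 (length 3)
Average code length: 146/68 = 2.1471 bits/symbol


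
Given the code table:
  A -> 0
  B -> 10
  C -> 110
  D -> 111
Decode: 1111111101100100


Decoding:
111 -> D
111 -> D
110 -> C
110 -> C
0 -> A
10 -> B
0 -> A


Result: DDCCABA


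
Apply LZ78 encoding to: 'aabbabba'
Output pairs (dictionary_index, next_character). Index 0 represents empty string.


LZ78 encoding steps:
Dictionary: {0: ''}
Step 1: w='' (idx 0), next='a' -> output (0, 'a'), add 'a' as idx 1
Step 2: w='a' (idx 1), next='b' -> output (1, 'b'), add 'ab' as idx 2
Step 3: w='' (idx 0), next='b' -> output (0, 'b'), add 'b' as idx 3
Step 4: w='ab' (idx 2), next='b' -> output (2, 'b'), add 'abb' as idx 4
Step 5: w='a' (idx 1), end of input -> output (1, '')


Encoded: [(0, 'a'), (1, 'b'), (0, 'b'), (2, 'b'), (1, '')]


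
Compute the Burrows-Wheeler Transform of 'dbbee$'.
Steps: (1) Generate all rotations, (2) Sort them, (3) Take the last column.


Rotations (sorted):
  0: $dbbee -> last char: e
  1: bbee$d -> last char: d
  2: bee$db -> last char: b
  3: dbbee$ -> last char: $
  4: e$dbbe -> last char: e
  5: ee$dbb -> last char: b


BWT = edb$eb


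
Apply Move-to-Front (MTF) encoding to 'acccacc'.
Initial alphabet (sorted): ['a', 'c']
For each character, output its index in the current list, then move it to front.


MTF encoding:
'a': index 0 in ['a', 'c'] -> ['a', 'c']
'c': index 1 in ['a', 'c'] -> ['c', 'a']
'c': index 0 in ['c', 'a'] -> ['c', 'a']
'c': index 0 in ['c', 'a'] -> ['c', 'a']
'a': index 1 in ['c', 'a'] -> ['a', 'c']
'c': index 1 in ['a', 'c'] -> ['c', 'a']
'c': index 0 in ['c', 'a'] -> ['c', 'a']


Output: [0, 1, 0, 0, 1, 1, 0]


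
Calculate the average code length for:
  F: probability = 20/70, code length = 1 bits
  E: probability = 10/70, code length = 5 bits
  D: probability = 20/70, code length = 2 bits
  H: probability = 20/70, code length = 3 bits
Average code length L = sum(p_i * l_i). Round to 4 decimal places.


Weighted contributions p_i * l_i:
  F: (20/70) * 1 = 20/70
  E: (10/70) * 5 = 50/70
  D: (20/70) * 2 = 40/70
  H: (20/70) * 3 = 60/70
Sum = (20 + 50 + 40 + 60)/70 = 170/70

L = 170/70 = 2.4286 bits/symbol


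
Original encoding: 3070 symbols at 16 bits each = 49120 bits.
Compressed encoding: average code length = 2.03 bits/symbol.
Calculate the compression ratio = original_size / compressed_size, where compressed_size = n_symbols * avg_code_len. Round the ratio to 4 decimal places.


original_size = n_symbols * orig_bits = 3070 * 16 = 49120 bits
compressed_size = n_symbols * avg_code_len = 3070 * 2.03 = 6232.1 bits
ratio = original_size / compressed_size = 49120 / 6232.1 = 7.8818

Compression ratio = 7.8818


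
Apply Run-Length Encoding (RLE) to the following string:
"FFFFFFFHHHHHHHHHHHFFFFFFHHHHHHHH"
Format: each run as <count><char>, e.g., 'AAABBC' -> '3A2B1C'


Scanning runs left to right:
  i=0: run of 'F' x 7 -> '7F'
  i=7: run of 'H' x 11 -> '11H'
  i=18: run of 'F' x 6 -> '6F'
  i=24: run of 'H' x 8 -> '8H'

RLE = 7F11H6F8H


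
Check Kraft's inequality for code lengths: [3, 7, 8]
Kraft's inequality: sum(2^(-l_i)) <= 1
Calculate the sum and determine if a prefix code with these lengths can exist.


Sum = 2^(-3) + 2^(-7) + 2^(-8)
    = 0.125 + 0.0078125 + 0.00390625
    = 35/256 = 0.13671875
Since 0.13671875 <= 1, Kraft's inequality IS satisfied.
A prefix code with these lengths CAN exist.

Kraft sum = 0.13671875. Satisfied.


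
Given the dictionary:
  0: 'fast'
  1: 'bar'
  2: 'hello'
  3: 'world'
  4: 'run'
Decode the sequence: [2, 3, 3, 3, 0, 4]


Look up each index in the dictionary:
  2 -> 'hello'
  3 -> 'world'
  3 -> 'world'
  3 -> 'world'
  0 -> 'fast'
  4 -> 'run'

Decoded: "hello world world world fast run"


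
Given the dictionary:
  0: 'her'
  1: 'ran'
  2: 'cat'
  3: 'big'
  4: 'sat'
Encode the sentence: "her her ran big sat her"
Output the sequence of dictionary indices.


Look up each word in the dictionary:
  'her' -> 0
  'her' -> 0
  'ran' -> 1
  'big' -> 3
  'sat' -> 4
  'her' -> 0

Encoded: [0, 0, 1, 3, 4, 0]


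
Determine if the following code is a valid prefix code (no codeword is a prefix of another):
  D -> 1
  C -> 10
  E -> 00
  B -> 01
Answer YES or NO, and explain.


Checking each pair (does one codeword prefix another?):
  D='1' vs C='10': prefix -- VIOLATION

NO -- this is NOT a valid prefix code. D (1) is a prefix of C (10).


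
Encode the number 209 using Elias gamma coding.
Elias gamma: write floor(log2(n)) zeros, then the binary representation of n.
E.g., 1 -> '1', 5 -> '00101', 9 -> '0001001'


num_bits = floor(log2(209)) + 1 = 8
leading_zeros = num_bits - 1 = 7
binary(209) = 11010001

Elias gamma(209) = '0000000' + '11010001' = 000000011010001 (15 bits)


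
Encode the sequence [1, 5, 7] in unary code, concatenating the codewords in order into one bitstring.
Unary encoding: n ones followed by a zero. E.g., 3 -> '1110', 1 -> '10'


Encode each number as n ones followed by a terminating 0:
  1 -> 10 (2 bits)
  5 -> 111110 (6 bits)
  7 -> 11111110 (8 bits)
Total length = 2 + 6 + 8 = 16 bits.

Unary([1, 5, 7]) = 1011111011111110 (16 bits)


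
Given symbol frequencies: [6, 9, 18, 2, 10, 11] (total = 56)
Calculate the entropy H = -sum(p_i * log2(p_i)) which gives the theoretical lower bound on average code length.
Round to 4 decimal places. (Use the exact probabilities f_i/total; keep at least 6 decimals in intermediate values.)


Per-symbol terms -p_i * log2(p_i) with p_i = f_i/56:
  p = 6/56 = 0.107143: log2(p) = -3.222392, -p*log2(p) = 0.345256
  p = 9/56 = 0.160714: log2(p) = -2.637430, -p*log2(p) = 0.423873
  p = 18/56 = 0.321429: log2(p) = -1.637430, -p*log2(p) = 0.526317
  p = 2/56 = 0.035714: log2(p) = -4.807355, -p*log2(p) = 0.171691
  p = 10/56 = 0.178571: log2(p) = -2.485427, -p*log2(p) = 0.443826
  p = 11/56 = 0.196429: log2(p) = -2.347923, -p*log2(p) = 0.461199
H = 0.345256 + 0.423873 + 0.526317 + 0.171691 + 0.443826 + 0.461199 = 2.372162

H = 2.3722 bits/symbol


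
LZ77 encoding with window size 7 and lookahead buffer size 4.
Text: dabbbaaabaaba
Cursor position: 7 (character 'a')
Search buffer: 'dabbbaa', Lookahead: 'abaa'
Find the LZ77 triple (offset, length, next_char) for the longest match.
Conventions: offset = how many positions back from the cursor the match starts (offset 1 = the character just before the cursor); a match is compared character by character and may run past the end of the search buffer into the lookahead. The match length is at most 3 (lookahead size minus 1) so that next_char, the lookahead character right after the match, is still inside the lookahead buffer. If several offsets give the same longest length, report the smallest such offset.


Try each offset into the search buffer:
  offset=1 (pos 6, char 'a'): match length 1
  offset=2 (pos 5, char 'a'): match length 1
  offset=3 (pos 4, char 'b'): match length 0
  offset=4 (pos 3, char 'b'): match length 0
  offset=5 (pos 2, char 'b'): match length 0
  offset=6 (pos 1, char 'a'): match length 2
  offset=7 (pos 0, char 'd'): match length 0
Longest match has length 2 at offset 6.
next_char = character at position 7 + 2 = 9 -> 'a'

Best match: offset=6, length=2 (matching 'ab' starting at position 1)
LZ77 triple: (6, 2, 'a')


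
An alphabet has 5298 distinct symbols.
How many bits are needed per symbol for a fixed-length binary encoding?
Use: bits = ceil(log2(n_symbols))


log2(5298) = 12.3712
Bracket: 2^12 = 4096 < 5298 <= 2^13 = 8192
So ceil(log2(5298)) = 13

bits = ceil(log2(5298)) = ceil(12.3712) = 13 bits


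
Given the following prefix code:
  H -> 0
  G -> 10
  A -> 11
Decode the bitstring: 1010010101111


Decoding step by step:
Bits 10 -> G
Bits 10 -> G
Bits 0 -> H
Bits 10 -> G
Bits 10 -> G
Bits 11 -> A
Bits 11 -> A


Decoded message: GGHGGAA


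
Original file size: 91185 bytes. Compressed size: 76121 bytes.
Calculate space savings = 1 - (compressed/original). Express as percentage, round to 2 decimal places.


ratio = compressed/original = 76121/91185 = 0.834797
savings = 1 - ratio = 1 - 0.834797 = 0.165203
as a percentage: 0.165203 * 100 = 16.52%

Space savings = 1 - 76121/91185 = 16.52%


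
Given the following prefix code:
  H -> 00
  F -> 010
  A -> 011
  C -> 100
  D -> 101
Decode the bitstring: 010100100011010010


Decoding step by step:
Bits 010 -> F
Bits 100 -> C
Bits 100 -> C
Bits 011 -> A
Bits 010 -> F
Bits 010 -> F


Decoded message: FCCAFF


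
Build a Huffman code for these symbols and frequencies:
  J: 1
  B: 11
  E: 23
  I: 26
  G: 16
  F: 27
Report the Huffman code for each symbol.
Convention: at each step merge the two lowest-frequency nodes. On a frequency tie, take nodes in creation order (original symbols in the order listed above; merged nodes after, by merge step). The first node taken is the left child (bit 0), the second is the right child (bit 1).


Huffman tree construction:
Step 1: Merge J(1) + B(11) = 12
Step 2: Merge (J+B)(12) + G(16) = 28
Step 3: Merge E(23) + I(26) = 49
Step 4: Merge F(27) + ((J+B)+G)(28) = 55
Step 5: Merge (E+I)(49) + (F+((J+B)+G))(55) = 104
Read each symbol's code off the tree from the root (left child = 0, right child = 1).

Codes:
  J: 1100 (length 4)
  B: 1101 (length 4)
  E: 00 (length 2)
  I: 01 (length 2)
  G: 111 (length 3)
  F: 10 (length 2)
Average code length: 248/104 = 2.3846 bits/symbol


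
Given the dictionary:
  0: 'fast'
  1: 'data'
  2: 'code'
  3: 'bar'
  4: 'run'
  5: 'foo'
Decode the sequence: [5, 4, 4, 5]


Look up each index in the dictionary:
  5 -> 'foo'
  4 -> 'run'
  4 -> 'run'
  5 -> 'foo'

Decoded: "foo run run foo"


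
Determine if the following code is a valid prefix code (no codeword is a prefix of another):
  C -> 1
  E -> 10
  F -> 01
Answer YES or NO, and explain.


Checking each pair (does one codeword prefix another?):
  C='1' vs E='10': prefix -- VIOLATION

NO -- this is NOT a valid prefix code. C (1) is a prefix of E (10).


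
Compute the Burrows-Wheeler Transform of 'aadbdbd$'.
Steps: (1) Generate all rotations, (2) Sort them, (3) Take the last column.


Rotations (sorted):
  0: $aadbdbd -> last char: d
  1: aadbdbd$ -> last char: $
  2: adbdbd$a -> last char: a
  3: bd$aadbd -> last char: d
  4: bdbd$aad -> last char: d
  5: d$aadbdb -> last char: b
  6: dbd$aadb -> last char: b
  7: dbdbd$aa -> last char: a


BWT = d$addbba


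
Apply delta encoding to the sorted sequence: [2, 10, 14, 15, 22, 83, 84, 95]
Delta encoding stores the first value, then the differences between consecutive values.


First value: 2
Deltas:
  10 - 2 = 8
  14 - 10 = 4
  15 - 14 = 1
  22 - 15 = 7
  83 - 22 = 61
  84 - 83 = 1
  95 - 84 = 11


Delta encoded: [2, 8, 4, 1, 7, 61, 1, 11]


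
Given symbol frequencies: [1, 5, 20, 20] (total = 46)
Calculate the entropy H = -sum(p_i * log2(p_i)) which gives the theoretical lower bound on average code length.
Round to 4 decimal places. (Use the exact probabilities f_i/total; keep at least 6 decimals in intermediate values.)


Per-symbol terms -p_i * log2(p_i) with p_i = f_i/46:
  p = 1/46 = 0.021739: log2(p) = -5.523562, -p*log2(p) = 0.120077
  p = 5/46 = 0.108696: log2(p) = -3.201634, -p*log2(p) = 0.348004
  p = 20/46 = 0.434783: log2(p) = -1.201634, -p*log2(p) = 0.522450
  p = 20/46 = 0.434783: log2(p) = -1.201634, -p*log2(p) = 0.522450
H = 0.120077 + 0.348004 + 0.522450 + 0.522450 = 1.512981

H = 1.513 bits/symbol


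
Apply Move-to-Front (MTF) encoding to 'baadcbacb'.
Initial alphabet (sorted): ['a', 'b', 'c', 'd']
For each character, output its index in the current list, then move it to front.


MTF encoding:
'b': index 1 in ['a', 'b', 'c', 'd'] -> ['b', 'a', 'c', 'd']
'a': index 1 in ['b', 'a', 'c', 'd'] -> ['a', 'b', 'c', 'd']
'a': index 0 in ['a', 'b', 'c', 'd'] -> ['a', 'b', 'c', 'd']
'd': index 3 in ['a', 'b', 'c', 'd'] -> ['d', 'a', 'b', 'c']
'c': index 3 in ['d', 'a', 'b', 'c'] -> ['c', 'd', 'a', 'b']
'b': index 3 in ['c', 'd', 'a', 'b'] -> ['b', 'c', 'd', 'a']
'a': index 3 in ['b', 'c', 'd', 'a'] -> ['a', 'b', 'c', 'd']
'c': index 2 in ['a', 'b', 'c', 'd'] -> ['c', 'a', 'b', 'd']
'b': index 2 in ['c', 'a', 'b', 'd'] -> ['b', 'c', 'a', 'd']


Output: [1, 1, 0, 3, 3, 3, 3, 2, 2]


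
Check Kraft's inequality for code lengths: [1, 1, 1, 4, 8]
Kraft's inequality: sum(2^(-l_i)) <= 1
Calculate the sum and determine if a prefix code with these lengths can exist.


Sum = 2^(-1) + 2^(-1) + 2^(-1) + 2^(-4) + 2^(-8)
    = 0.5 + 0.5 + 0.5 + 0.0625 + 0.00390625
    = 401/256 = 1.56640625
Since 1.56640625 > 1, Kraft's inequality is NOT satisfied.
A prefix code with these lengths CANNOT exist.

Kraft sum = 1.56640625. Not satisfied.


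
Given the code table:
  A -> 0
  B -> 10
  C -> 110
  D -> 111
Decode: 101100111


Decoding:
10 -> B
110 -> C
0 -> A
111 -> D


Result: BCAD


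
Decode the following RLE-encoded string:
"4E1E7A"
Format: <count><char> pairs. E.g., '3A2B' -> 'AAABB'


Expanding each <count><char> pair:
  4E -> 'EEEE'
  1E -> 'E'
  7A -> 'AAAAAAA'

Decoded = EEEEEAAAAAAA


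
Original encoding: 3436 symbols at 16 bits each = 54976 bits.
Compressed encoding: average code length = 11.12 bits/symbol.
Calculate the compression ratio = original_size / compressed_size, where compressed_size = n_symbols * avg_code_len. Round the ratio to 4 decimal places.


original_size = n_symbols * orig_bits = 3436 * 16 = 54976 bits
compressed_size = n_symbols * avg_code_len = 3436 * 11.12 = 38208.32 bits
ratio = original_size / compressed_size = 54976 / 38208.32 = 1.4388

Compression ratio = 1.4388


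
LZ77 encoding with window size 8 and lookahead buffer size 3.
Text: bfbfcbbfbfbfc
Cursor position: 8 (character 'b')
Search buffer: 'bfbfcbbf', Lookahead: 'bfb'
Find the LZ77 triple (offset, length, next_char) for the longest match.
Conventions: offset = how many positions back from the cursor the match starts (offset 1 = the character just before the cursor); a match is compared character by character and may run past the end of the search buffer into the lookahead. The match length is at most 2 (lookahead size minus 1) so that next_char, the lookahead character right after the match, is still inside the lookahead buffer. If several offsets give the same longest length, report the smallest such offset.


Try each offset into the search buffer:
  offset=1 (pos 7, char 'f'): match length 0
  offset=2 (pos 6, char 'b'): match length 2
  offset=3 (pos 5, char 'b'): match length 1
  offset=4 (pos 4, char 'c'): match length 0
  offset=5 (pos 3, char 'f'): match length 0
  offset=6 (pos 2, char 'b'): match length 2
  offset=7 (pos 1, char 'f'): match length 0
  offset=8 (pos 0, char 'b'): match length 2
Longest match has length 2, found at offsets 2, 6, 8; take the smallest, offset 2.
next_char = character at position 8 + 2 = 10 -> 'b'

Best match: offset=2, length=2 (matching 'bf' starting at position 6)
LZ77 triple: (2, 2, 'b')


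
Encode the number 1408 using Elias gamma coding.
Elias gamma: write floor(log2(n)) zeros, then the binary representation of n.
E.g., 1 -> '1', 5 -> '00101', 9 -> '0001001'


num_bits = floor(log2(1408)) + 1 = 11
leading_zeros = num_bits - 1 = 10
binary(1408) = 10110000000

Elias gamma(1408) = '0000000000' + '10110000000' = 000000000010110000000 (21 bits)


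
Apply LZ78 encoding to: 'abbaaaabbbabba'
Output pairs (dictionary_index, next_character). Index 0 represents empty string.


LZ78 encoding steps:
Dictionary: {0: ''}
Step 1: w='' (idx 0), next='a' -> output (0, 'a'), add 'a' as idx 1
Step 2: w='' (idx 0), next='b' -> output (0, 'b'), add 'b' as idx 2
Step 3: w='b' (idx 2), next='a' -> output (2, 'a'), add 'ba' as idx 3
Step 4: w='a' (idx 1), next='a' -> output (1, 'a'), add 'aa' as idx 4
Step 5: w='a' (idx 1), next='b' -> output (1, 'b'), add 'ab' as idx 5
Step 6: w='b' (idx 2), next='b' -> output (2, 'b'), add 'bb' as idx 6
Step 7: w='ab' (idx 5), next='b' -> output (5, 'b'), add 'abb' as idx 7
Step 8: w='a' (idx 1), end of input -> output (1, '')


Encoded: [(0, 'a'), (0, 'b'), (2, 'a'), (1, 'a'), (1, 'b'), (2, 'b'), (5, 'b'), (1, '')]


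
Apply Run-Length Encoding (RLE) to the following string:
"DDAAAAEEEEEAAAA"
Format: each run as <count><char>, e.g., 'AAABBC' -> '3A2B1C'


Scanning runs left to right:
  i=0: run of 'D' x 2 -> '2D'
  i=2: run of 'A' x 4 -> '4A'
  i=6: run of 'E' x 5 -> '5E'
  i=11: run of 'A' x 4 -> '4A'

RLE = 2D4A5E4A


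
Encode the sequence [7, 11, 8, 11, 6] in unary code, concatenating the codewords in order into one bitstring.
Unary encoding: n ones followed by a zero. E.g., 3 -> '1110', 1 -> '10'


Encode each number as n ones followed by a terminating 0:
  7 -> 11111110 (8 bits)
  11 -> 111111111110 (12 bits)
  8 -> 111111110 (9 bits)
  11 -> 111111111110 (12 bits)
  6 -> 1111110 (7 bits)
Total length = 8 + 12 + 9 + 12 + 7 = 48 bits.

Unary([7, 11, 8, 11, 6]) = 111111101111111111101111111101111111111101111110 (48 bits)


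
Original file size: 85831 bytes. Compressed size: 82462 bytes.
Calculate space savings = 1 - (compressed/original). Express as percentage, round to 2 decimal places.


ratio = compressed/original = 82462/85831 = 0.960748
savings = 1 - ratio = 1 - 0.960748 = 0.039252
as a percentage: 0.039252 * 100 = 3.93%

Space savings = 1 - 82462/85831 = 3.93%


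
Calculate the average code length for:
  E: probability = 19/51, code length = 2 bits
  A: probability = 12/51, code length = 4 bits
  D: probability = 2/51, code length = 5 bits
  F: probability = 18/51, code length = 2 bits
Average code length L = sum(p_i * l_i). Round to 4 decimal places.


Weighted contributions p_i * l_i:
  E: (19/51) * 2 = 38/51
  A: (12/51) * 4 = 48/51
  D: (2/51) * 5 = 10/51
  F: (18/51) * 2 = 36/51
Sum = (38 + 48 + 10 + 36)/51 = 132/51

L = 132/51 = 2.5882 bits/symbol


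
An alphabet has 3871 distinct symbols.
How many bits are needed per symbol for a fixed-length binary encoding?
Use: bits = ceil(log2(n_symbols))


log2(3871) = 11.9185
Bracket: 2^11 = 2048 < 3871 <= 2^12 = 4096
So ceil(log2(3871)) = 12

bits = ceil(log2(3871)) = ceil(11.9185) = 12 bits


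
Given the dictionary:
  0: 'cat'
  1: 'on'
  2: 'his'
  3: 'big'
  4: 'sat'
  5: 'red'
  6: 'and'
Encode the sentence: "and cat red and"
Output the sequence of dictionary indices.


Look up each word in the dictionary:
  'and' -> 6
  'cat' -> 0
  'red' -> 5
  'and' -> 6

Encoded: [6, 0, 5, 6]


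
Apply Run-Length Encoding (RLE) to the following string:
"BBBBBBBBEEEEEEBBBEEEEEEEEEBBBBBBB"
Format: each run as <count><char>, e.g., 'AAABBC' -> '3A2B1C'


Scanning runs left to right:
  i=0: run of 'B' x 8 -> '8B'
  i=8: run of 'E' x 6 -> '6E'
  i=14: run of 'B' x 3 -> '3B'
  i=17: run of 'E' x 9 -> '9E'
  i=26: run of 'B' x 7 -> '7B'

RLE = 8B6E3B9E7B


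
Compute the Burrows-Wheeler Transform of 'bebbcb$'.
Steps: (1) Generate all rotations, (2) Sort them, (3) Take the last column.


Rotations (sorted):
  0: $bebbcb -> last char: b
  1: b$bebbc -> last char: c
  2: bbcb$be -> last char: e
  3: bcb$beb -> last char: b
  4: bebbcb$ -> last char: $
  5: cb$bebb -> last char: b
  6: ebbcb$b -> last char: b


BWT = bceb$bb
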